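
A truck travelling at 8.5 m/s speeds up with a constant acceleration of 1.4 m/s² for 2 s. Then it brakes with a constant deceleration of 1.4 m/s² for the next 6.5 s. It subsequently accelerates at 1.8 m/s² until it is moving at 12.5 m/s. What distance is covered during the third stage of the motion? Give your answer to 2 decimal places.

Phase 1 (accelerating): v₀ = 8.50 m/s, a = 1.4 m/s².
v = v₀ + at = 8.50 + (1.4)(2) = 11.3 m/s
Δx = v₀t + ½at² = 8.50·2 + 0.5·1.4·2² = 19.8 m

Phase 2 (decelerating): v₀ = 11.3 m/s, a = -1.4 m/s².
v = v₀ + at = 11.3 + (-1.4)(6.5) = 2.20 m/s
Δx = v₀t + ½at² = 11.3·6.5 + 0.5·-1.4·6.5² = 43.9 m

Phase 3 (accelerating): v₀ = 2.20 m/s, a = 1.8 m/s².
v = v₀ + at → t = (12.5 − 2.20) / 1.8 = 5.72 s
v² = v₀² + 2aΔx → Δx = (12.5² − 2.20²)/(2·1.8) = 42.1 m
Distance in phase 3 = 42.1 m

42.06 m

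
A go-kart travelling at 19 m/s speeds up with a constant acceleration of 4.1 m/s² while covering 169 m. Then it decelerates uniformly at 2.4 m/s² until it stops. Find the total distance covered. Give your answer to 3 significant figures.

Phase 1 (accelerating): v₀ = 19.0 m/s, a = 4.1 m/s².
v² = v₀² + 2aΔx = 19.0² + 2·4.1·169 = 1750 → v = 41.8 m/s
t = (v − v₀)/a = (41.8 − 19.0)/4.1 = 5.56 s

Phase 2 (decelerating): v₀ = 41.8 m/s, a = -2.4 m/s².
v = v₀ + at → t = (0 − 41.8) / -2.4 = 17.4 s
v² = v₀² + 2aΔx → Δx = (0² − 41.8²)/(2·-2.4) = 364 m
Total distance = 169 + 364 = 533 m

533 m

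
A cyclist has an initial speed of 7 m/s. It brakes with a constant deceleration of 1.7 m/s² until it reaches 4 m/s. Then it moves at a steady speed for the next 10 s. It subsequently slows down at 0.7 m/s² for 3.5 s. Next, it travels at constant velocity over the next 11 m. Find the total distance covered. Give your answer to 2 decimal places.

70.42 m

Phase 1 (decelerating): v₀ = 7.00 m/s, a = -1.7 m/s².
v = v₀ + at → t = (4 − 7.00) / -1.7 = 1.76 s
v² = v₀² + 2aΔx → Δx = (4² − 7.00²)/(2·-1.7) = 9.71 m

Phase 2 (constant speed): v₀ = 4.00 m/s, a = 0 m/s².
v = v₀ + at = 4.00 + (0)(10) = 4.00 m/s
Δx = v₀t + ½at² = 4.00·10 + 0.5·0·10² = 40.0 m

Phase 3 (decelerating): v₀ = 4.00 m/s, a = -0.7 m/s².
v = v₀ + at = 4.00 + (-0.7)(3.5) = 1.55 m/s
Δx = v₀t + ½at² = 4.00·3.5 + 0.5·-0.7·3.5² = 9.71 m

Phase 4 (constant speed): v₀ = 1.55 m/s, a = 0 m/s².
Constant speed: t = d/v = 11/1.55 = 7.10 s
Total distance = 9.71 + 40.0 + 9.71 + 11.0 = 70.4 m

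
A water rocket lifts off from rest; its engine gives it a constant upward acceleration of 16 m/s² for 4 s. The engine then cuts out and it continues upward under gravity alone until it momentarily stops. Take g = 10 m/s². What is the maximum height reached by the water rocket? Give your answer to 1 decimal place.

Phase 1 (powered ascent): v₀ = 0 m/s, a = 16 m/s².
v = v₀ + at = 0 + (16)(4) = 64.0 m/s
Δx = v₀t + ½at² = 0·4 + 0.5·16·4² = 128 m

Phase 2 (coasting upward): v₀ = 64.0 m/s, a = -10 m/s².
v = v₀ + at → t = (0 − 64.0) / -10 = 6.40 s
v² = v₀² + 2aΔx → Δx = (0² − 64.0²)/(2·-10) = 205 m
Maximum height = 128 + 205 = 333 m

332.8 m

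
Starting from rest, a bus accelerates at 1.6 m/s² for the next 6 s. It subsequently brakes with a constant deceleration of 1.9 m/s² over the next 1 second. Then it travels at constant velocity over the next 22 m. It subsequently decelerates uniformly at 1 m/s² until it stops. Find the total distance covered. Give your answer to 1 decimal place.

Phase 1 (accelerating): v₀ = 0 m/s, a = 1.6 m/s².
v = v₀ + at = 0 + (1.6)(6) = 9.60 m/s
Δx = v₀t + ½at² = 0·6 + 0.5·1.6·6² = 28.8 m

Phase 2 (decelerating): v₀ = 9.60 m/s, a = -1.9 m/s².
v = v₀ + at = 9.60 + (-1.9)(1) = 7.70 m/s
Δx = v₀t + ½at² = 9.60·1 + 0.5·-1.9·1² = 8.65 m

Phase 3 (constant speed): v₀ = 7.70 m/s, a = 0 m/s².
Constant speed: t = d/v = 22/7.70 = 2.86 s

Phase 4 (decelerating): v₀ = 7.70 m/s, a = -1 m/s².
v = v₀ + at → t = (0 − 7.70) / -1 = 7.70 s
v² = v₀² + 2aΔx → Δx = (0² − 7.70²)/(2·-1) = 29.6 m
Total distance = 28.8 + 8.65 + 22.0 + 29.6 = 89.1 m

89.1 m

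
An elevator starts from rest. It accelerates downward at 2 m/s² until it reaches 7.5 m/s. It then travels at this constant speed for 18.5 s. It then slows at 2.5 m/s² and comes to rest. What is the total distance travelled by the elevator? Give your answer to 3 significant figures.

164 m

Phase 1 (accelerating): v₀ = 0 m/s, a = 2 m/s².
v = v₀ + at → t = (7.5 − 0) / 2 = 3.75 s
v² = v₀² + 2aΔx → Δx = (7.5² − 0²)/(2·2) = 14.1 m

Phase 2 (constant speed): v₀ = 7.50 m/s, a = 0 m/s².
v = v₀ + at = 7.50 + (0)(18.5) = 7.50 m/s
Δx = v₀t + ½at² = 7.50·18.5 + 0.5·0·18.5² = 139 m

Phase 3 (decelerating): v₀ = 7.50 m/s, a = -2.5 m/s².
v = v₀ + at → t = (0 − 7.50) / -2.5 = 3.00 s
v² = v₀² + 2aΔx → Δx = (0² − 7.50²)/(2·-2.5) = 11.2 m
Total distance = 14.1 + 139 + 11.2 = 164 m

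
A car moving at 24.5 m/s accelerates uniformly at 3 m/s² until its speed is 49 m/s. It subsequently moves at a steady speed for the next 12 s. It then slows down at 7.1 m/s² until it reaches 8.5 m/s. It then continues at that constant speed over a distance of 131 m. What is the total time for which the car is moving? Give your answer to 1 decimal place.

41.3 s

Phase 1 (accelerating): v₀ = 24.5 m/s, a = 3 m/s².
v = v₀ + at → t = (49 − 24.5) / 3 = 8.17 s
v² = v₀² + 2aΔx → Δx = (49² − 24.5²)/(2·3) = 300 m

Phase 2 (constant speed): v₀ = 49.0 m/s, a = 0 m/s².
v = v₀ + at = 49.0 + (0)(12) = 49.0 m/s
Δx = v₀t + ½at² = 49.0·12 + 0.5·0·12² = 588 m

Phase 3 (decelerating): v₀ = 49.0 m/s, a = -7.1 m/s².
v = v₀ + at → t = (8.5 − 49.0) / -7.1 = 5.70 s
v² = v₀² + 2aΔx → Δx = (8.5² − 49.0²)/(2·-7.1) = 164 m

Phase 4 (constant speed): v₀ = 8.50 m/s, a = 0 m/s².
Constant speed: t = d/v = 131/8.50 = 15.4 s
Total time = 8.17 + 12.0 + 5.70 + 15.4 = 41.3 s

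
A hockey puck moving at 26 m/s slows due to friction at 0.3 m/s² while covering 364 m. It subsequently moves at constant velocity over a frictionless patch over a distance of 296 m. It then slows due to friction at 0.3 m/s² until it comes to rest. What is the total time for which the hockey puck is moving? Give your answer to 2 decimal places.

100.50 s

Phase 1 (decelerating): v₀ = 26.0 m/s, a = -0.3 m/s².
v² = v₀² + 2aΔx = 26.0² + 2·-0.3·364 = 458 → v = 21.4 m/s
t = (v − v₀)/a = (21.4 − 26.0)/-0.3 = 15.4 s

Phase 2 (constant speed): v₀ = 21.4 m/s, a = 0 m/s².
Constant speed: t = d/v = 296/21.4 = 13.8 s

Phase 3 (decelerating): v₀ = 21.4 m/s, a = -0.3 m/s².
v = v₀ + at → t = (0 − 21.4) / -0.3 = 71.3 s
v² = v₀² + 2aΔx → Δx = (0² − 21.4²)/(2·-0.3) = 763 m
Total time = 15.4 + 13.8 + 71.3 = 101 s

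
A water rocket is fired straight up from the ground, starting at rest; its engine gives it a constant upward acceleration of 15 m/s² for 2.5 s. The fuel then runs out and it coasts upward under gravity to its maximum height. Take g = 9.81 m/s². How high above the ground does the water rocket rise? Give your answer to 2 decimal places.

Phase 1 (powered ascent): v₀ = 0 m/s, a = 15 m/s².
v = v₀ + at = 0 + (15)(2.5) = 37.5 m/s
Δx = v₀t + ½at² = 0·2.5 + 0.5·15·2.5² = 46.9 m

Phase 2 (coasting upward): v₀ = 37.5 m/s, a = -9.81 m/s².
v = v₀ + at → t = (0 − 37.5) / -9.81 = 3.82 s
v² = v₀² + 2aΔx → Δx = (0² − 37.5²)/(2·-9.81) = 71.7 m
Maximum height = 46.9 + 71.7 = 119 m

118.55 m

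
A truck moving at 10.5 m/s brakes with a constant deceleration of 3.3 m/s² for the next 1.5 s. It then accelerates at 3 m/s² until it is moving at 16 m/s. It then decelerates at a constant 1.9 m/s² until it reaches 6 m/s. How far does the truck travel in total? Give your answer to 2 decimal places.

107.47 m

Phase 1 (decelerating): v₀ = 10.5 m/s, a = -3.3 m/s².
v = v₀ + at = 10.5 + (-3.3)(1.5) = 5.55 m/s
Δx = v₀t + ½at² = 10.5·1.5 + 0.5·-3.3·1.5² = 12.0 m

Phase 2 (accelerating): v₀ = 5.55 m/s, a = 3 m/s².
v = v₀ + at → t = (16 − 5.55) / 3 = 3.48 s
v² = v₀² + 2aΔx → Δx = (16² − 5.55²)/(2·3) = 37.5 m

Phase 3 (decelerating): v₀ = 16.0 m/s, a = -1.9 m/s².
v = v₀ + at → t = (6 − 16.0) / -1.9 = 5.26 s
v² = v₀² + 2aΔx → Δx = (6² − 16.0²)/(2·-1.9) = 57.9 m
Total distance = 12.0 + 37.5 + 57.9 = 107 m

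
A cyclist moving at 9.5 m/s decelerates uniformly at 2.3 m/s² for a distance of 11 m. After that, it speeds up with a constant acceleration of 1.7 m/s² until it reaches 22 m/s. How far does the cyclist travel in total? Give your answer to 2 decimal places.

Phase 1 (decelerating): v₀ = 9.50 m/s, a = -2.3 m/s².
v² = v₀² + 2aΔx = 9.50² + 2·-2.3·11 = 39.7 → v = 6.30 m/s
t = (v − v₀)/a = (6.30 − 9.50)/-2.3 = 1.39 s

Phase 2 (accelerating): v₀ = 6.30 m/s, a = 1.7 m/s².
v = v₀ + at → t = (22 − 6.30) / 1.7 = 9.24 s
v² = v₀² + 2aΔx → Δx = (22² − 6.30²)/(2·1.7) = 131 m
Total distance = 11.0 + 131 = 142 m

141.69 m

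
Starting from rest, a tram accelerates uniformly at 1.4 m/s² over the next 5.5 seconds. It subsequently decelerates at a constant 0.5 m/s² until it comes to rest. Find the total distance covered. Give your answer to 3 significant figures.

Phase 1 (accelerating): v₀ = 0 m/s, a = 1.4 m/s².
v = v₀ + at = 0 + (1.4)(5.5) = 7.70 m/s
Δx = v₀t + ½at² = 0·5.5 + 0.5·1.4·5.5² = 21.2 m

Phase 2 (decelerating): v₀ = 7.70 m/s, a = -0.5 m/s².
v = v₀ + at → t = (0 − 7.70) / -0.5 = 15.4 s
v² = v₀² + 2aΔx → Δx = (0² − 7.70²)/(2·-0.5) = 59.3 m
Total distance = 21.2 + 59.3 = 80.5 m

80.5 m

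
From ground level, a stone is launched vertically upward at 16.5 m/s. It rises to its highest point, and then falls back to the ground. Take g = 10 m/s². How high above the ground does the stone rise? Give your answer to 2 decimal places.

Phase 1 (rising): v₀ = 16.5 m/s, a = -10 m/s².
v = v₀ + at → t = (0 − 16.5) / -10 = 1.65 s
v² = v₀² + 2aΔx → Δx = (0² − 16.5²)/(2·-10) = 13.6 m
Maximum height = 13.6 m

13.61 m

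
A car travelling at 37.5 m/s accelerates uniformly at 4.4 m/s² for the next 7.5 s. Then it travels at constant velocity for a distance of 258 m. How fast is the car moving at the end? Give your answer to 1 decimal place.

Phase 1 (accelerating): v₀ = 37.5 m/s, a = 4.4 m/s².
v = v₀ + at = 37.5 + (4.4)(7.5) = 70.5 m/s
Δx = v₀t + ½at² = 37.5·7.5 + 0.5·4.4·7.5² = 405 m

Phase 2 (constant speed): v₀ = 70.5 m/s, a = 0 m/s².
Constant speed: t = d/v = 258/70.5 = 3.66 s
Final speed = 70.5 m/s

70.5 m/s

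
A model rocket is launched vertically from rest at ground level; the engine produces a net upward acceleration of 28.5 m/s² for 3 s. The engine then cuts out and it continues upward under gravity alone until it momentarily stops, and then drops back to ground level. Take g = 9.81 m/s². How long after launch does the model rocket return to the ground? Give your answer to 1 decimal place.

Phase 1 (powered ascent): v₀ = 0 m/s, a = 28.5 m/s².
v = v₀ + at = 0 + (28.5)(3) = 85.5 m/s
Δx = v₀t + ½at² = 0·3 + 0.5·28.5·3² = 128 m

Phase 2 (coasting upward): v₀ = 85.5 m/s, a = -9.81 m/s².
v = v₀ + at → t = (0 − 85.5) / -9.81 = 8.72 s
v² = v₀² + 2aΔx → Δx = (0² − 85.5²)/(2·-9.81) = 373 m

Phase 3 (free fall): v₀ = 0 m/s, a = -9.81 m/s².
Falls 501 m from rest: t = √(2·501/9.81) = 10.1 s; v = g·t = 99.1 m/s.
Total time = 3.00 + 8.72 + 10.1 = 21.8 s

21.8 s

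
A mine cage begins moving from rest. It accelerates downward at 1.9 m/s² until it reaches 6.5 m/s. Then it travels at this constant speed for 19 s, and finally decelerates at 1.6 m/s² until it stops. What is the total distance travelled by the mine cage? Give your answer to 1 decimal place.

Phase 1 (accelerating): v₀ = 0 m/s, a = 1.9 m/s².
v = v₀ + at → t = (6.5 − 0) / 1.9 = 3.42 s
v² = v₀² + 2aΔx → Δx = (6.5² − 0²)/(2·1.9) = 11.1 m

Phase 2 (constant speed): v₀ = 6.50 m/s, a = 0 m/s².
v = v₀ + at = 6.50 + (0)(19) = 6.50 m/s
Δx = v₀t + ½at² = 6.50·19 + 0.5·0·19² = 124 m

Phase 3 (decelerating): v₀ = 6.50 m/s, a = -1.6 m/s².
v = v₀ + at → t = (0 − 6.50) / -1.6 = 4.06 s
v² = v₀² + 2aΔx → Δx = (0² − 6.50²)/(2·-1.6) = 13.2 m
Total distance = 11.1 + 124 + 13.2 = 148 m

147.8 m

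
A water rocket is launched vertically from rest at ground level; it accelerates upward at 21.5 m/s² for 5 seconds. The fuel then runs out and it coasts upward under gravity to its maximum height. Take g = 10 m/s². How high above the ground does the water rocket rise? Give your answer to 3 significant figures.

847 m

Phase 1 (powered ascent): v₀ = 0 m/s, a = 21.5 m/s².
v = v₀ + at = 0 + (21.5)(5) = 108 m/s
Δx = v₀t + ½at² = 0·5 + 0.5·21.5·5² = 269 m

Phase 2 (coasting upward): v₀ = 108 m/s, a = -10 m/s².
v = v₀ + at → t = (0 − 108) / -10 = 10.8 s
v² = v₀² + 2aΔx → Δx = (0² − 108²)/(2·-10) = 578 m
Maximum height = 269 + 578 = 847 m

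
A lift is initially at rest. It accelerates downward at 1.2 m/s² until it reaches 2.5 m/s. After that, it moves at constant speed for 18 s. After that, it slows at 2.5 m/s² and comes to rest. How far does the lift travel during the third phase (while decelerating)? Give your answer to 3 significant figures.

Phase 1 (accelerating): v₀ = 0 m/s, a = 1.2 m/s².
v = v₀ + at → t = (2.5 − 0) / 1.2 = 2.08 s
v² = v₀² + 2aΔx → Δx = (2.5² − 0²)/(2·1.2) = 2.60 m

Phase 2 (constant speed): v₀ = 2.50 m/s, a = 0 m/s².
v = v₀ + at = 2.50 + (0)(18) = 2.50 m/s
Δx = v₀t + ½at² = 2.50·18 + 0.5·0·18² = 45.0 m

Phase 3 (decelerating): v₀ = 2.50 m/s, a = -2.5 m/s².
v = v₀ + at → t = (0 − 2.50) / -2.5 = 1.00 s
v² = v₀² + 2aΔx → Δx = (0² − 2.50²)/(2·-2.5) = 1.25 m
Distance in phase 3 = 1.25 m

1.25 m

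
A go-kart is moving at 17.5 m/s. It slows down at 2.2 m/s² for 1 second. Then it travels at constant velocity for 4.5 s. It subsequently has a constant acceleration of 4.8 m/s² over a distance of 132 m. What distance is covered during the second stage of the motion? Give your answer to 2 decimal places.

Phase 1 (decelerating): v₀ = 17.5 m/s, a = -2.2 m/s².
v = v₀ + at = 17.5 + (-2.2)(1) = 15.3 m/s
Δx = v₀t + ½at² = 17.5·1 + 0.5·-2.2·1² = 16.4 m

Phase 2 (constant speed): v₀ = 15.3 m/s, a = 0 m/s².
v = v₀ + at = 15.3 + (0)(4.5) = 15.3 m/s
Δx = v₀t + ½at² = 15.3·4.5 + 0.5·0·4.5² = 68.9 m
Distance in phase 2 = 68.9 m

68.85 m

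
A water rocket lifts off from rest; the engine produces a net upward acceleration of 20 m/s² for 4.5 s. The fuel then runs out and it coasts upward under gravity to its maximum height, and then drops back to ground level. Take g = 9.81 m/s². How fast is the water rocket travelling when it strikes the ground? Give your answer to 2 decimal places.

Phase 1 (powered ascent): v₀ = 0 m/s, a = 20 m/s².
v = v₀ + at = 0 + (20)(4.5) = 90.0 m/s
Δx = v₀t + ½at² = 0·4.5 + 0.5·20·4.5² = 202 m

Phase 2 (coasting upward): v₀ = 90.0 m/s, a = -9.81 m/s².
v = v₀ + at → t = (0 − 90.0) / -9.81 = 9.17 s
v² = v₀² + 2aΔx → Δx = (0² − 90.0²)/(2·-9.81) = 413 m

Phase 3 (free fall): v₀ = 0 m/s, a = -9.81 m/s².
Falls 615 m from rest: t = √(2·615/9.81) = 11.2 s; v = g·t = 110 m/s.
Impact speed = 110 m/s

109.88 m/s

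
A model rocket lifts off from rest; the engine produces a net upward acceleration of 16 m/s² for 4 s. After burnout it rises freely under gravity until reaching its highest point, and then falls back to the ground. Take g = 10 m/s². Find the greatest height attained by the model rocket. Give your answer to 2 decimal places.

Phase 1 (powered ascent): v₀ = 0 m/s, a = 16 m/s².
v = v₀ + at = 0 + (16)(4) = 64.0 m/s
Δx = v₀t + ½at² = 0·4 + 0.5·16·4² = 128 m

Phase 2 (coasting upward): v₀ = 64.0 m/s, a = -10 m/s².
v = v₀ + at → t = (0 − 64.0) / -10 = 6.40 s
v² = v₀² + 2aΔx → Δx = (0² − 64.0²)/(2·-10) = 205 m
Maximum height = 128 + 205 = 333 m

332.80 m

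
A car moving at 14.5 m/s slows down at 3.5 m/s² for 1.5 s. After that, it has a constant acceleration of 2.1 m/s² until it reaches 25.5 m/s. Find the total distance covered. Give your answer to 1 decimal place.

152.3 m

Phase 1 (decelerating): v₀ = 14.5 m/s, a = -3.5 m/s².
v = v₀ + at = 14.5 + (-3.5)(1.5) = 9.25 m/s
Δx = v₀t + ½at² = 14.5·1.5 + 0.5·-3.5·1.5² = 17.8 m

Phase 2 (accelerating): v₀ = 9.25 m/s, a = 2.1 m/s².
v = v₀ + at → t = (25.5 − 9.25) / 2.1 = 7.74 s
v² = v₀² + 2aΔx → Δx = (25.5² − 9.25²)/(2·2.1) = 134 m
Total distance = 17.8 + 134 = 152 m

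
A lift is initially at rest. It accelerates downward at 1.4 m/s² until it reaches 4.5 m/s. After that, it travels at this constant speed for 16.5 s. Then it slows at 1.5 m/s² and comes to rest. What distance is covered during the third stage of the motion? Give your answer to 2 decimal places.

6.75 m

Phase 1 (accelerating): v₀ = 0 m/s, a = 1.4 m/s².
v = v₀ + at → t = (4.5 − 0) / 1.4 = 3.21 s
v² = v₀² + 2aΔx → Δx = (4.5² − 0²)/(2·1.4) = 7.23 m

Phase 2 (constant speed): v₀ = 4.50 m/s, a = 0 m/s².
v = v₀ + at = 4.50 + (0)(16.5) = 4.50 m/s
Δx = v₀t + ½at² = 4.50·16.5 + 0.5·0·16.5² = 74.2 m

Phase 3 (decelerating): v₀ = 4.50 m/s, a = -1.5 m/s².
v = v₀ + at → t = (0 − 4.50) / -1.5 = 3.00 s
v² = v₀² + 2aΔx → Δx = (0² − 4.50²)/(2·-1.5) = 6.75 m
Distance in phase 3 = 6.75 m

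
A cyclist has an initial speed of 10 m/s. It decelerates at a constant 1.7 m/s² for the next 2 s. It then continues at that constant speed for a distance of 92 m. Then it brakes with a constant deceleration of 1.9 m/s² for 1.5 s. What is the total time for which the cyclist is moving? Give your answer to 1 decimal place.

17.4 s

Phase 1 (decelerating): v₀ = 10.0 m/s, a = -1.7 m/s².
v = v₀ + at = 10.0 + (-1.7)(2) = 6.60 m/s
Δx = v₀t + ½at² = 10.0·2 + 0.5·-1.7·2² = 16.6 m

Phase 2 (constant speed): v₀ = 6.60 m/s, a = 0 m/s².
Constant speed: t = d/v = 92/6.60 = 13.9 s

Phase 3 (decelerating): v₀ = 6.60 m/s, a = -1.9 m/s².
v = v₀ + at = 6.60 + (-1.9)(1.5) = 3.75 m/s
Δx = v₀t + ½at² = 6.60·1.5 + 0.5·-1.9·1.5² = 7.76 m
Total time = 2.00 + 13.9 + 1.50 = 17.4 s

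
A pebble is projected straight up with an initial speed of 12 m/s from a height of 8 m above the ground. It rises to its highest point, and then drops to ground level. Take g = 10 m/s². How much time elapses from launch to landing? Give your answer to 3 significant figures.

2.94 s

Phase 1 (rising): v₀ = 12.0 m/s, a = -10 m/s².
v = v₀ + at → t = (0 − 12.0) / -10 = 1.20 s
v² = v₀² + 2aΔx → Δx = (0² − 12.0²)/(2·-10) = 7.20 m

Phase 2 (falling): v₀ = 0 m/s, a = -10 m/s².
Falls 15.2 m from rest: t = √(2·15.2/10) = 1.74 s; v = g·t = 17.4 m/s.
Total time = 1.20 + 1.74 = 2.94 s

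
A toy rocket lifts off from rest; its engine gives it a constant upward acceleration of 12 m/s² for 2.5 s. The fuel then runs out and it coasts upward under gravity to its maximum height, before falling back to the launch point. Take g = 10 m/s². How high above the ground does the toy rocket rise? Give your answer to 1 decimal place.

Phase 1 (powered ascent): v₀ = 0 m/s, a = 12 m/s².
v = v₀ + at = 0 + (12)(2.5) = 30.0 m/s
Δx = v₀t + ½at² = 0·2.5 + 0.5·12·2.5² = 37.5 m

Phase 2 (coasting upward): v₀ = 30.0 m/s, a = -10 m/s².
v = v₀ + at → t = (0 − 30.0) / -10 = 3.00 s
v² = v₀² + 2aΔx → Δx = (0² − 30.0²)/(2·-10) = 45.0 m
Maximum height = 37.5 + 45.0 = 82.5 m

82.5 m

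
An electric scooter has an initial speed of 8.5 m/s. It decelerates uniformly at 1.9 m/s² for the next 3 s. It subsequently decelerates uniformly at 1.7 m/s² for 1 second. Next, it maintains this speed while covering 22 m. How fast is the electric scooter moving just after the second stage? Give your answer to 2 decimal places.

Phase 1 (decelerating): v₀ = 8.50 m/s, a = -1.9 m/s².
v = v₀ + at = 8.50 + (-1.9)(3) = 2.80 m/s
Δx = v₀t + ½at² = 8.50·3 + 0.5·-1.9·3² = 17.0 m

Phase 2 (decelerating): v₀ = 2.80 m/s, a = -1.7 m/s².
v = v₀ + at = 2.80 + (-1.7)(1) = 1.10 m/s
Δx = v₀t + ½at² = 2.80·1 + 0.5·-1.7·1² = 1.95 m
Speed at end of phase 2 = 1.10 m/s

1.10 m/s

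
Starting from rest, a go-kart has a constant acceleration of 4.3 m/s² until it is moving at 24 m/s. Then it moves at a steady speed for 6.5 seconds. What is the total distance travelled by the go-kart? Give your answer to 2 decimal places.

222.98 m

Phase 1 (accelerating): v₀ = 0 m/s, a = 4.3 m/s².
v = v₀ + at → t = (24 − 0) / 4.3 = 5.58 s
v² = v₀² + 2aΔx → Δx = (24² − 0²)/(2·4.3) = 67.0 m

Phase 2 (constant speed): v₀ = 24.0 m/s, a = 0 m/s².
v = v₀ + at = 24.0 + (0)(6.5) = 24.0 m/s
Δx = v₀t + ½at² = 24.0·6.5 + 0.5·0·6.5² = 156 m
Total distance = 67.0 + 156 = 223 m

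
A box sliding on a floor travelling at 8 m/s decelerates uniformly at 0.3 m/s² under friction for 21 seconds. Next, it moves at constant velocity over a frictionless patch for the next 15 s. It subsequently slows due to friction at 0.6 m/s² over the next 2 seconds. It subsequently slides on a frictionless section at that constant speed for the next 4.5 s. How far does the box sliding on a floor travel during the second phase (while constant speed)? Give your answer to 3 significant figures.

25.5 m

Phase 1 (decelerating): v₀ = 8.00 m/s, a = -0.3 m/s².
v = v₀ + at = 8.00 + (-0.3)(21) = 1.70 m/s
Δx = v₀t + ½at² = 8.00·21 + 0.5·-0.3·21² = 102 m

Phase 2 (constant speed): v₀ = 1.70 m/s, a = 0 m/s².
v = v₀ + at = 1.70 + (0)(15) = 1.70 m/s
Δx = v₀t + ½at² = 1.70·15 + 0.5·0·15² = 25.5 m
Distance in phase 2 = 25.5 m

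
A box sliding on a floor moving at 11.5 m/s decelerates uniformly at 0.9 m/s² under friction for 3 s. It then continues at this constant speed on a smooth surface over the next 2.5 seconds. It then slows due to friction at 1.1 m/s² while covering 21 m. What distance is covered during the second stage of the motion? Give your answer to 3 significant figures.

Phase 1 (decelerating): v₀ = 11.5 m/s, a = -0.9 m/s².
v = v₀ + at = 11.5 + (-0.9)(3) = 8.80 m/s
Δx = v₀t + ½at² = 11.5·3 + 0.5·-0.9·3² = 30.4 m

Phase 2 (constant speed): v₀ = 8.80 m/s, a = 0 m/s².
v = v₀ + at = 8.80 + (0)(2.5) = 8.80 m/s
Δx = v₀t + ½at² = 8.80·2.5 + 0.5·0·2.5² = 22.0 m
Distance in phase 2 = 22.0 m

22.0 m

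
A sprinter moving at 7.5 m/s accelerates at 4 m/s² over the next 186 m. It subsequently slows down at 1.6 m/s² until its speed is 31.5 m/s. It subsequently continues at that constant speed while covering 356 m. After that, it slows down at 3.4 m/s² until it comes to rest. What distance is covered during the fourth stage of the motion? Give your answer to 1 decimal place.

Phase 1 (accelerating): v₀ = 7.50 m/s, a = 4 m/s².
v² = v₀² + 2aΔx = 7.50² + 2·4·186 = 1540 → v = 39.3 m/s
t = (v − v₀)/a = (39.3 − 7.50)/4 = 7.95 s

Phase 2 (decelerating): v₀ = 39.3 m/s, a = -1.6 m/s².
v = v₀ + at → t = (31.5 − 39.3) / -1.6 = 4.87 s
v² = v₀² + 2aΔx → Δx = (31.5² − 39.3²)/(2·-1.6) = 172 m

Phase 3 (constant speed): v₀ = 31.5 m/s, a = 0 m/s².
Constant speed: t = d/v = 356/31.5 = 11.3 s

Phase 4 (decelerating): v₀ = 31.5 m/s, a = -3.4 m/s².
v = v₀ + at → t = (0 − 31.5) / -3.4 = 9.26 s
v² = v₀² + 2aΔx → Δx = (0² − 31.5²)/(2·-3.4) = 146 m
Distance in phase 4 = 146 m

145.9 m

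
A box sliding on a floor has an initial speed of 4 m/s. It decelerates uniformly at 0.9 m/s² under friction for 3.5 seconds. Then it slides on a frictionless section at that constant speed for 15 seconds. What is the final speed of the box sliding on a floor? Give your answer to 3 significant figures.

0.850 m/s

Phase 1 (decelerating): v₀ = 4.00 m/s, a = -0.9 m/s².
v = v₀ + at = 4.00 + (-0.9)(3.5) = 0.850 m/s
Δx = v₀t + ½at² = 4.00·3.5 + 0.5·-0.9·3.5² = 8.49 m

Phase 2 (constant speed): v₀ = 0.850 m/s, a = 0 m/s².
v = v₀ + at = 0.850 + (0)(15) = 0.850 m/s
Δx = v₀t + ½at² = 0.850·15 + 0.5·0·15² = 12.8 m
Final speed = 0.850 m/s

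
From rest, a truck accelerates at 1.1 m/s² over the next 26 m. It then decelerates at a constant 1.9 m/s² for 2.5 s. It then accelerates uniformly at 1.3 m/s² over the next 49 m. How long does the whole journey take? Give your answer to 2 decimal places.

16.16 s

Phase 1 (accelerating): v₀ = 0 m/s, a = 1.1 m/s².
v² = v₀² + 2aΔx = 0² + 2·1.1·26 = 57.2 → v = 7.56 m/s
t = (v − v₀)/a = (7.56 − 0)/1.1 = 6.88 s

Phase 2 (decelerating): v₀ = 7.56 m/s, a = -1.9 m/s².
v = v₀ + at = 7.56 + (-1.9)(2.5) = 2.81 m/s
Δx = v₀t + ½at² = 7.56·2.5 + 0.5·-1.9·2.5² = 13.0 m

Phase 3 (accelerating): v₀ = 2.81 m/s, a = 1.3 m/s².
v² = v₀² + 2aΔx = 2.81² + 2·1.3·49 = 135 → v = 11.6 m/s
t = (v − v₀)/a = (11.6 − 2.81)/1.3 = 6.78 s
Total time = 6.88 + 2.50 + 6.78 = 16.2 s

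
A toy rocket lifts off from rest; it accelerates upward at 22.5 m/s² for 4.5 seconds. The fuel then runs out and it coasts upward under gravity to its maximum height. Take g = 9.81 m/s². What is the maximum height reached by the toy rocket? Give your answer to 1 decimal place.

Phase 1 (powered ascent): v₀ = 0 m/s, a = 22.5 m/s².
v = v₀ + at = 0 + (22.5)(4.5) = 101 m/s
Δx = v₀t + ½at² = 0·4.5 + 0.5·22.5·4.5² = 228 m

Phase 2 (coasting upward): v₀ = 101 m/s, a = -9.81 m/s².
v = v₀ + at → t = (0 − 101) / -9.81 = 10.3 s
v² = v₀² + 2aΔx → Δx = (0² − 101²)/(2·-9.81) = 523 m
Maximum height = 228 + 523 = 750 m

750.3 m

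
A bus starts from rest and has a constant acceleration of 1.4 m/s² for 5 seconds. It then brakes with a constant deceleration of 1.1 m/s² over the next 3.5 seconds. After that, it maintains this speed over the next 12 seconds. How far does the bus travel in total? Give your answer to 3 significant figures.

Phase 1 (accelerating): v₀ = 0 m/s, a = 1.4 m/s².
v = v₀ + at = 0 + (1.4)(5) = 7.00 m/s
Δx = v₀t + ½at² = 0·5 + 0.5·1.4·5² = 17.5 m

Phase 2 (decelerating): v₀ = 7.00 m/s, a = -1.1 m/s².
v = v₀ + at = 7.00 + (-1.1)(3.5) = 3.15 m/s
Δx = v₀t + ½at² = 7.00·3.5 + 0.5·-1.1·3.5² = 17.8 m

Phase 3 (constant speed): v₀ = 3.15 m/s, a = 0 m/s².
v = v₀ + at = 3.15 + (0)(12) = 3.15 m/s
Δx = v₀t + ½at² = 3.15·12 + 0.5·0·12² = 37.8 m
Total distance = 17.5 + 17.8 + 37.8 = 73.1 m

73.1 m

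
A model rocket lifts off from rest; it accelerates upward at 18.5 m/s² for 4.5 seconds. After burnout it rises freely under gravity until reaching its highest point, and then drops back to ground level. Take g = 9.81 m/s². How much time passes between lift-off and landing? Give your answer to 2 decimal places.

Phase 1 (powered ascent): v₀ = 0 m/s, a = 18.5 m/s².
v = v₀ + at = 0 + (18.5)(4.5) = 83.2 m/s
Δx = v₀t + ½at² = 0·4.5 + 0.5·18.5·4.5² = 187 m

Phase 2 (coasting upward): v₀ = 83.2 m/s, a = -9.81 m/s².
v = v₀ + at → t = (0 − 83.2) / -9.81 = 8.49 s
v² = v₀² + 2aΔx → Δx = (0² − 83.2²)/(2·-9.81) = 353 m

Phase 3 (free fall): v₀ = 0 m/s, a = -9.81 m/s².
Falls 541 m from rest: t = √(2·541/9.81) = 10.5 s; v = g·t = 103 m/s.
Total time = 4.50 + 8.49 + 10.5 = 23.5 s

23.48 s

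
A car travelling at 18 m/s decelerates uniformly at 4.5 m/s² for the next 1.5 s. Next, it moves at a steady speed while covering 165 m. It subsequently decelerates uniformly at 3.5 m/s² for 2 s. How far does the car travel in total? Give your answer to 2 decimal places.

202.44 m

Phase 1 (decelerating): v₀ = 18.0 m/s, a = -4.5 m/s².
v = v₀ + at = 18.0 + (-4.5)(1.5) = 11.2 m/s
Δx = v₀t + ½at² = 18.0·1.5 + 0.5·-4.5·1.5² = 21.9 m

Phase 2 (constant speed): v₀ = 11.2 m/s, a = 0 m/s².
Constant speed: t = d/v = 165/11.2 = 14.7 s

Phase 3 (decelerating): v₀ = 11.2 m/s, a = -3.5 m/s².
v = v₀ + at = 11.2 + (-3.5)(2) = 4.25 m/s
Δx = v₀t + ½at² = 11.2·2 + 0.5·-3.5·2² = 15.5 m
Total distance = 21.9 + 165 + 15.5 = 202 m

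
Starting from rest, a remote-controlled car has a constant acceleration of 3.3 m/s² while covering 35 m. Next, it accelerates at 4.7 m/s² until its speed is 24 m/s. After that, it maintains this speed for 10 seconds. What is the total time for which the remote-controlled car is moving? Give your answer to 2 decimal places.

Phase 1 (accelerating): v₀ = 0 m/s, a = 3.3 m/s².
v² = v₀² + 2aΔx = 0² + 2·3.3·35 = 231 → v = 15.2 m/s
t = (v − v₀)/a = (15.2 − 0)/3.3 = 4.61 s

Phase 2 (accelerating): v₀ = 15.2 m/s, a = 4.7 m/s².
v = v₀ + at → t = (24 − 15.2) / 4.7 = 1.87 s
v² = v₀² + 2aΔx → Δx = (24² − 15.2²)/(2·4.7) = 36.7 m

Phase 3 (constant speed): v₀ = 24.0 m/s, a = 0 m/s².
v = v₀ + at = 24.0 + (0)(10) = 24.0 m/s
Δx = v₀t + ½at² = 24.0·10 + 0.5·0·10² = 240 m
Total time = 4.61 + 1.87 + 10.0 = 16.5 s

16.48 s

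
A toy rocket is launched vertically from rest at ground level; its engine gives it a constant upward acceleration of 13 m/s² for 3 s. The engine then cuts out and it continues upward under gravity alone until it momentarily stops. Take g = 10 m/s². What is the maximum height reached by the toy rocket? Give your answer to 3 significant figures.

Phase 1 (powered ascent): v₀ = 0 m/s, a = 13 m/s².
v = v₀ + at = 0 + (13)(3) = 39.0 m/s
Δx = v₀t + ½at² = 0·3 + 0.5·13·3² = 58.5 m

Phase 2 (coasting upward): v₀ = 39.0 m/s, a = -10 m/s².
v = v₀ + at → t = (0 − 39.0) / -10 = 3.90 s
v² = v₀² + 2aΔx → Δx = (0² − 39.0²)/(2·-10) = 76.0 m
Maximum height = 58.5 + 76.0 = 135 m

135 m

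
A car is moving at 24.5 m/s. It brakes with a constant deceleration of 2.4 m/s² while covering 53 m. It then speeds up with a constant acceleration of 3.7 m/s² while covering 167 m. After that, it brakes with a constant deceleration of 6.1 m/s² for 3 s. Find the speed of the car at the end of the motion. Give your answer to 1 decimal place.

Phase 1 (decelerating): v₀ = 24.5 m/s, a = -2.4 m/s².
v² = v₀² + 2aΔx = 24.5² + 2·-2.4·53 = 346 → v = 18.6 m/s
t = (v − v₀)/a = (18.6 − 24.5)/-2.4 = 2.46 s

Phase 2 (accelerating): v₀ = 18.6 m/s, a = 3.7 m/s².
v² = v₀² + 2aΔx = 18.6² + 2·3.7·167 = 1580 → v = 39.8 m/s
t = (v − v₀)/a = (39.8 − 18.6)/3.7 = 5.72 s

Phase 3 (decelerating): v₀ = 39.8 m/s, a = -6.1 m/s².
v = v₀ + at = 39.8 + (-6.1)(3) = 21.5 m/s
Δx = v₀t + ½at² = 39.8·3 + 0.5·-6.1·3² = 91.9 m
Final speed = 21.5 m/s

21.5 m/s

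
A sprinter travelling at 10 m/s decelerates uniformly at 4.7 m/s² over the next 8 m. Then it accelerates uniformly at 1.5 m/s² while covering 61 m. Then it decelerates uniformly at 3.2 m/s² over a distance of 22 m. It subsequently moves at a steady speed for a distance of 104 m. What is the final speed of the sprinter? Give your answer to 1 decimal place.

Phase 1 (decelerating): v₀ = 10.0 m/s, a = -4.7 m/s².
v² = v₀² + 2aΔx = 10.0² + 2·-4.7·8 = 24.8 → v = 4.98 m/s
t = (v − v₀)/a = (4.98 − 10.0)/-4.7 = 1.07 s

Phase 2 (accelerating): v₀ = 4.98 m/s, a = 1.5 m/s².
v² = v₀² + 2aΔx = 4.98² + 2·1.5·61 = 208 → v = 14.4 m/s
t = (v − v₀)/a = (14.4 − 4.98)/1.5 = 6.29 s

Phase 3 (decelerating): v₀ = 14.4 m/s, a = -3.2 m/s².
v² = v₀² + 2aΔx = 14.4² + 2·-3.2·22 = 67.0 → v = 8.19 m/s
t = (v − v₀)/a = (8.19 − 14.4)/-3.2 = 1.95 s

Phase 4 (constant speed): v₀ = 8.19 m/s, a = 0 m/s².
Constant speed: t = d/v = 104/8.19 = 12.7 s
Final speed = 8.19 m/s

8.2 m/s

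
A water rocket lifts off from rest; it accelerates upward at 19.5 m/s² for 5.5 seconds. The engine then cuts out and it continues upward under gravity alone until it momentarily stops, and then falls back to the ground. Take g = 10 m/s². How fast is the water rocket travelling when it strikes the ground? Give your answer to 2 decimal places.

Phase 1 (powered ascent): v₀ = 0 m/s, a = 19.5 m/s².
v = v₀ + at = 0 + (19.5)(5.5) = 107 m/s
Δx = v₀t + ½at² = 0·5.5 + 0.5·19.5·5.5² = 295 m

Phase 2 (coasting upward): v₀ = 107 m/s, a = -10 m/s².
v = v₀ + at → t = (0 − 107) / -10 = 10.7 s
v² = v₀² + 2aΔx → Δx = (0² − 107²)/(2·-10) = 575 m

Phase 3 (free fall): v₀ = 0 m/s, a = -10 m/s².
Falls 870 m from rest: t = √(2·870/10) = 13.2 s; v = g·t = 132 m/s.
Impact speed = 132 m/s

131.91 m/s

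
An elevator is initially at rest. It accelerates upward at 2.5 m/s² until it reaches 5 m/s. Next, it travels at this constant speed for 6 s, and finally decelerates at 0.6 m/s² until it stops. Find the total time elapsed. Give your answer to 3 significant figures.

Phase 1 (accelerating): v₀ = 0 m/s, a = 2.5 m/s².
v = v₀ + at → t = (5 − 0) / 2.5 = 2.00 s
v² = v₀² + 2aΔx → Δx = (5² − 0²)/(2·2.5) = 5.00 m

Phase 2 (constant speed): v₀ = 5.00 m/s, a = 0 m/s².
v = v₀ + at = 5.00 + (0)(6) = 5.00 m/s
Δx = v₀t + ½at² = 5.00·6 + 0.5·0·6² = 30.0 m

Phase 3 (decelerating): v₀ = 5.00 m/s, a = -0.6 m/s².
v = v₀ + at → t = (0 − 5.00) / -0.6 = 8.33 s
v² = v₀² + 2aΔx → Δx = (0² − 5.00²)/(2·-0.6) = 20.8 m
Total time = 2.00 + 6.00 + 8.33 = 16.3 s

16.3 s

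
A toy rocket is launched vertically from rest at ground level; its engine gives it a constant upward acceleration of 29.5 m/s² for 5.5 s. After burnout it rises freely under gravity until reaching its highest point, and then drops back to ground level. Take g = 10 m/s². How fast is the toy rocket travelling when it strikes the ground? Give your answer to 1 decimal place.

Phase 1 (powered ascent): v₀ = 0 m/s, a = 29.5 m/s².
v = v₀ + at = 0 + (29.5)(5.5) = 162 m/s
Δx = v₀t + ½at² = 0·5.5 + 0.5·29.5·5.5² = 446 m

Phase 2 (coasting upward): v₀ = 162 m/s, a = -10 m/s².
v = v₀ + at → t = (0 − 162) / -10 = 16.2 s
v² = v₀² + 2aΔx → Δx = (0² − 162²)/(2·-10) = 1320 m

Phase 3 (free fall): v₀ = 0 m/s, a = -10 m/s².
Falls 1760 m from rest: t = √(2·1760/10) = 18.8 s; v = g·t = 188 m/s.
Impact speed = 188 m/s

187.7 m/s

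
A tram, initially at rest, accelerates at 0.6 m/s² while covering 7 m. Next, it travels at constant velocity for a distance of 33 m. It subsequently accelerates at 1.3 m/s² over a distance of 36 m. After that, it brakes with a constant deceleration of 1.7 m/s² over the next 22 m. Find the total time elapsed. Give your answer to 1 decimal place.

Phase 1 (accelerating): v₀ = 0 m/s, a = 0.6 m/s².
v² = v₀² + 2aΔx = 0² + 2·0.6·7 = 8.40 → v = 2.90 m/s
t = (v − v₀)/a = (2.90 − 0)/0.6 = 4.83 s

Phase 2 (constant speed): v₀ = 2.90 m/s, a = 0 m/s².
Constant speed: t = d/v = 33/2.90 = 11.4 s

Phase 3 (accelerating): v₀ = 2.90 m/s, a = 1.3 m/s².
v² = v₀² + 2aΔx = 2.90² + 2·1.3·36 = 102 → v = 10.1 m/s
t = (v − v₀)/a = (10.1 − 2.90)/1.3 = 5.54 s

Phase 4 (decelerating): v₀ = 10.1 m/s, a = -1.7 m/s².
v² = v₀² + 2aΔx = 10.1² + 2·-1.7·22 = 27.2 → v = 5.22 m/s
t = (v − v₀)/a = (5.22 − 10.1)/-1.7 = 2.87 s
Total time = 4.83 + 11.4 + 5.54 + 2.87 = 24.6 s

24.6 s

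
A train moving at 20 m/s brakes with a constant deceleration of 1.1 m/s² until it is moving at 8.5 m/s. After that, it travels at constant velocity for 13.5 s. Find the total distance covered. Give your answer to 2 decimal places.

263.73 m

Phase 1 (decelerating): v₀ = 20.0 m/s, a = -1.1 m/s².
v = v₀ + at → t = (8.5 − 20.0) / -1.1 = 10.5 s
v² = v₀² + 2aΔx → Δx = (8.5² − 20.0²)/(2·-1.1) = 149 m

Phase 2 (constant speed): v₀ = 8.50 m/s, a = 0 m/s².
v = v₀ + at = 8.50 + (0)(13.5) = 8.50 m/s
Δx = v₀t + ½at² = 8.50·13.5 + 0.5·0·13.5² = 115 m
Total distance = 149 + 115 = 264 m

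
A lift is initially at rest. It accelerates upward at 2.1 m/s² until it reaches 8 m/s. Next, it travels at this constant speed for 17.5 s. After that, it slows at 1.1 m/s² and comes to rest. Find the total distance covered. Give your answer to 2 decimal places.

184.33 m

Phase 1 (accelerating): v₀ = 0 m/s, a = 2.1 m/s².
v = v₀ + at → t = (8 − 0) / 2.1 = 3.81 s
v² = v₀² + 2aΔx → Δx = (8² − 0²)/(2·2.1) = 15.2 m

Phase 2 (constant speed): v₀ = 8.00 m/s, a = 0 m/s².
v = v₀ + at = 8.00 + (0)(17.5) = 8.00 m/s
Δx = v₀t + ½at² = 8.00·17.5 + 0.5·0·17.5² = 140 m

Phase 3 (decelerating): v₀ = 8.00 m/s, a = -1.1 m/s².
v = v₀ + at → t = (0 − 8.00) / -1.1 = 7.27 s
v² = v₀² + 2aΔx → Δx = (0² − 8.00²)/(2·-1.1) = 29.1 m
Total distance = 15.2 + 140 + 29.1 = 184 m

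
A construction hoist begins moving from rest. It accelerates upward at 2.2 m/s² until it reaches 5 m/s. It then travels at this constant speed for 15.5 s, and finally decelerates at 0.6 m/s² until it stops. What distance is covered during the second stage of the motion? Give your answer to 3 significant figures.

77.5 m

Phase 1 (accelerating): v₀ = 0 m/s, a = 2.2 m/s².
v = v₀ + at → t = (5 − 0) / 2.2 = 2.27 s
v² = v₀² + 2aΔx → Δx = (5² − 0²)/(2·2.2) = 5.68 m

Phase 2 (constant speed): v₀ = 5.00 m/s, a = 0 m/s².
v = v₀ + at = 5.00 + (0)(15.5) = 5.00 m/s
Δx = v₀t + ½at² = 5.00·15.5 + 0.5·0·15.5² = 77.5 m
Distance in phase 2 = 77.5 m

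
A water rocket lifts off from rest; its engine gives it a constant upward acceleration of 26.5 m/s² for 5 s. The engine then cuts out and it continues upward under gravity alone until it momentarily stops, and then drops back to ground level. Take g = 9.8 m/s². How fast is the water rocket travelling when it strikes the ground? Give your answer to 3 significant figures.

155 m/s

Phase 1 (powered ascent): v₀ = 0 m/s, a = 26.5 m/s².
v = v₀ + at = 0 + (26.5)(5) = 132 m/s
Δx = v₀t + ½at² = 0·5 + 0.5·26.5·5² = 331 m

Phase 2 (coasting upward): v₀ = 132 m/s, a = -9.8 m/s².
v = v₀ + at → t = (0 − 132) / -9.8 = 13.5 s
v² = v₀² + 2aΔx → Δx = (0² − 132²)/(2·-9.8) = 896 m

Phase 3 (free fall): v₀ = 0 m/s, a = -9.8 m/s².
Falls 1230 m from rest: t = √(2·1230/9.8) = 15.8 s; v = g·t = 155 m/s.
Impact speed = 155 m/s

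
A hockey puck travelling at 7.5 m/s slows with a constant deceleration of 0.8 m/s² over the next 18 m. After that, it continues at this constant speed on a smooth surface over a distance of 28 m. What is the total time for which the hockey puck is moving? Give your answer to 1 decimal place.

8.2 s

Phase 1 (decelerating): v₀ = 7.50 m/s, a = -0.8 m/s².
v² = v₀² + 2aΔx = 7.50² + 2·-0.8·18 = 27.4 → v = 5.24 m/s
t = (v − v₀)/a = (5.24 − 7.50)/-0.8 = 2.83 s

Phase 2 (constant speed): v₀ = 5.24 m/s, a = 0 m/s².
Constant speed: t = d/v = 28/5.24 = 5.34 s
Total time = 2.83 + 5.34 = 8.17 s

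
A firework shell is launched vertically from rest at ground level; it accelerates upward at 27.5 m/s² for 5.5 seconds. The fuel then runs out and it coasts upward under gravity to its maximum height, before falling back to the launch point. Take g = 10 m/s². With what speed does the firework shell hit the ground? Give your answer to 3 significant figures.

177 m/s

Phase 1 (powered ascent): v₀ = 0 m/s, a = 27.5 m/s².
v = v₀ + at = 0 + (27.5)(5.5) = 151 m/s
Δx = v₀t + ½at² = 0·5.5 + 0.5·27.5·5.5² = 416 m

Phase 2 (coasting upward): v₀ = 151 m/s, a = -10 m/s².
v = v₀ + at → t = (0 − 151) / -10 = 15.1 s
v² = v₀² + 2aΔx → Δx = (0² − 151²)/(2·-10) = 1140 m

Phase 3 (free fall): v₀ = 0 m/s, a = -10 m/s².
Falls 1560 m from rest: t = √(2·1560/10) = 17.7 s; v = g·t = 177 m/s.
Impact speed = 177 m/s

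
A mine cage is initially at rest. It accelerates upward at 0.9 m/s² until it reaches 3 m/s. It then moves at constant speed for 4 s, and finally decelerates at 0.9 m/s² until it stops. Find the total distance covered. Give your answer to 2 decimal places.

Phase 1 (accelerating): v₀ = 0 m/s, a = 0.9 m/s².
v = v₀ + at → t = (3 − 0) / 0.9 = 3.33 s
v² = v₀² + 2aΔx → Δx = (3² − 0²)/(2·0.9) = 5.00 m

Phase 2 (constant speed): v₀ = 3.00 m/s, a = 0 m/s².
v = v₀ + at = 3.00 + (0)(4) = 3.00 m/s
Δx = v₀t + ½at² = 3.00·4 + 0.5·0·4² = 12.0 m

Phase 3 (decelerating): v₀ = 3.00 m/s, a = -0.9 m/s².
v = v₀ + at → t = (0 − 3.00) / -0.9 = 3.33 s
v² = v₀² + 2aΔx → Δx = (0² − 3.00²)/(2·-0.9) = 5.00 m
Total distance = 5.00 + 12.0 + 5.00 = 22.0 m

22.00 m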